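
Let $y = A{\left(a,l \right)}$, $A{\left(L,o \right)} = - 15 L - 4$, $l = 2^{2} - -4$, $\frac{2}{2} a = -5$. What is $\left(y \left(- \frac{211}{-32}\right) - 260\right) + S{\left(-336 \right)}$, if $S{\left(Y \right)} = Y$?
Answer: $- \frac{4091}{32} \approx -127.84$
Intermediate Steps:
$a = -5$
$l = 8$ ($l = 4 + 4 = 8$)
$A{\left(L,o \right)} = -4 - 15 L$
$y = 71$ ($y = -4 - -75 = -4 + 75 = 71$)
$\left(y \left(- \frac{211}{-32}\right) - 260\right) + S{\left(-336 \right)} = \left(71 \left(- \frac{211}{-32}\right) - 260\right) - 336 = \left(71 \left(\left(-211\right) \left(- \frac{1}{32}\right)\right) - 260\right) - 336 = \left(71 \cdot \frac{211}{32} - 260\right) - 336 = \left(\frac{14981}{32} - 260\right) - 336 = \frac{6661}{32} - 336 = - \frac{4091}{32}$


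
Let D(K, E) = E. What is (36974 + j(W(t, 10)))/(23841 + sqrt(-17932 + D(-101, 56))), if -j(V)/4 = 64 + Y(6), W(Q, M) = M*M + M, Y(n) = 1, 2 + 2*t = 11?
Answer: 875298474/568411157 - 73428*I*sqrt(4469)/568411157 ≈ 1.5399 - 0.0086358*I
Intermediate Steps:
t = 9/2 (t = -1 + (1/2)*11 = -1 + 11/2 = 9/2 ≈ 4.5000)
W(Q, M) = M + M**2 (W(Q, M) = M**2 + M = M + M**2)
j(V) = -260 (j(V) = -4*(64 + 1) = -4*65 = -260)
(36974 + j(W(t, 10)))/(23841 + sqrt(-17932 + D(-101, 56))) = (36974 - 260)/(23841 + sqrt(-17932 + 56)) = 36714/(23841 + sqrt(-17876)) = 36714/(23841 + 2*I*sqrt(4469))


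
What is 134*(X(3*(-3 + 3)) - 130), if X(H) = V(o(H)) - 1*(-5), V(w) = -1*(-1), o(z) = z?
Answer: -16616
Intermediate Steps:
V(w) = 1
X(H) = 6 (X(H) = 1 - 1*(-5) = 1 + 5 = 6)
134*(X(3*(-3 + 3)) - 130) = 134*(6 - 130) = 134*(-124) = -16616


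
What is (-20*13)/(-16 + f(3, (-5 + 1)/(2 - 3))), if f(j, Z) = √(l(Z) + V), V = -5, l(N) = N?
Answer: 4160/257 + 260*I/257 ≈ 16.187 + 1.0117*I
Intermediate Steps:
f(j, Z) = √(-5 + Z) (f(j, Z) = √(Z - 5) = √(-5 + Z))
(-20*13)/(-16 + f(3, (-5 + 1)/(2 - 3))) = (-20*13)/(-16 + √(-5 + (-5 + 1)/(2 - 3))) = -260/(-16 + √(-5 - 4/(-1))) = -260/(-16 + √(-5 - 4*(-1))) = -260/(-16 + √(-5 + 4)) = -260/(-16 + √(-1)) = -260*(-16 - I)/257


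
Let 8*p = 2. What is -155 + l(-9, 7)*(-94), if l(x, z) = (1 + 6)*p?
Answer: -639/2 ≈ -319.50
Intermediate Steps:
p = ¼ (p = (⅛)*2 = ¼ ≈ 0.25000)
l(x, z) = 7/4 (l(x, z) = (1 + 6)*(¼) = 7*(¼) = 7/4)
-155 + l(-9, 7)*(-94) = -155 + (7/4)*(-94) = -155 - 329/2 = -639/2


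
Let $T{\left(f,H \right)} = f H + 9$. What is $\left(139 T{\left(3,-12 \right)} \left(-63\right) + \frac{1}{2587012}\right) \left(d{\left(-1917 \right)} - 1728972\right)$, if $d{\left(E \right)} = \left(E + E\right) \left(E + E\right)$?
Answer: $\frac{1983430998294651774}{646753} \approx 3.0668 \cdot 10^{12}$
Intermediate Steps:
$T{\left(f,H \right)} = 9 + H f$ ($T{\left(f,H \right)} = H f + 9 = 9 + H f$)
$d{\left(E \right)} = 4 E^{2}$ ($d{\left(E \right)} = 2 E 2 E = 4 E^{2}$)
$\left(139 T{\left(3,-12 \right)} \left(-63\right) + \frac{1}{2587012}\right) \left(d{\left(-1917 \right)} - 1728972\right) = \left(139 \left(9 - 36\right) \left(-63\right) + \frac{1}{2587012}\right) \left(4 \left(-1917\right)^{2} - 1728972\right) = \left(139 \left(9 - 36\right) \left(-63\right) + \frac{1}{2587012}\right) \left(4 \cdot 3674889 - 1728972\right) = \left(139 \left(-27\right) \left(-63\right) + \frac{1}{2587012}\right) \left(14699556 - 1728972\right) = \left(\left(-3753\right) \left(-63\right) + \frac{1}{2587012}\right) 12970584 = \left(236439 + \frac{1}{2587012}\right) 12970584 = \frac{611670530269}{2587012} \cdot 12970584 = \frac{1983430998294651774}{646753}$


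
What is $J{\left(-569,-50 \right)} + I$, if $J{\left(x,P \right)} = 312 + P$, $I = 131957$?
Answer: $132219$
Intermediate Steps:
$J{\left(-569,-50 \right)} + I = \left(312 - 50\right) + 131957 = 262 + 131957 = 132219$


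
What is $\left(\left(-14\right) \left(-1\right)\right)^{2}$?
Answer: $196$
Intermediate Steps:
$\left(\left(-14\right) \left(-1\right)\right)^{2} = 14^{2} = 196$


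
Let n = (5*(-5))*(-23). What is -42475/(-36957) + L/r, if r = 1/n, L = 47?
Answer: 998805400/36957 ≈ 27026.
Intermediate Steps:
n = 575 (n = -25*(-23) = 575)
r = 1/575 ≈ 0.0017391
-42475/(-36957) + L/r = -42475/(-36957) + 47/(1/575) = -42475*(-1/36957) + 47*575 = 42475/36957 + 27025 = 998805400/36957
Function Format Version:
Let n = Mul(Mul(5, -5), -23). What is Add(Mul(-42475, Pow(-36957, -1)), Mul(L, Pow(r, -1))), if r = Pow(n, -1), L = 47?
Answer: Rational(998805400, 36957) ≈ 27026.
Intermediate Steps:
n = 575 (n = Mul(-25, -23) = 575)
r = Rational(1, 575) (r = Pow(575, -1) = Rational(1, 575) ≈ 0.0017391)
Add(Mul(-42475, Pow(-36957, -1)), Mul(L, Pow(r, -1))) = Add(Mul(-42475, Pow(-36957, -1)), Mul(47, Pow(Rational(1, 575), -1))) = Add(Mul(-42475, Rational(-1, 36957)), Mul(47, 575)) = Add(Rational(42475, 36957), 27025) = Rational(998805400, 36957)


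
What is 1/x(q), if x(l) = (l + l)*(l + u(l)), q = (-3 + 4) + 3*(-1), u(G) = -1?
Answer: 1/12 ≈ 0.083333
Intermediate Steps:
q = -2 (q = 1 - 3 = -2)
x(l) = 2*l*(-1 + l) (x(l) = (l + l)*(l - 1) = (2*l)*(-1 + l) = 2*l*(-1 + l))
1/x(q) = 1/(2*(-2)*(-1 - 2)) = 1/(2*(-2)*(-3)) = 1/12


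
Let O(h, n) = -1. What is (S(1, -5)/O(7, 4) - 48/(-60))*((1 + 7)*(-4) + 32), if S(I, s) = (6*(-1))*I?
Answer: 0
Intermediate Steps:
S(I, s) = -6*I
(S(1, -5)/O(7, 4) - 48/(-60))*((1 + 7)*(-4) + 32) = (-6*1/(-1) - 48/(-60))*((1 + 7)*(-4) + 32) = (-6*(-1) - 48*(-1/60))*(8*(-4) + 32) = (6 + ⅘)*(-32 + 32) = (34/5)*0 = 0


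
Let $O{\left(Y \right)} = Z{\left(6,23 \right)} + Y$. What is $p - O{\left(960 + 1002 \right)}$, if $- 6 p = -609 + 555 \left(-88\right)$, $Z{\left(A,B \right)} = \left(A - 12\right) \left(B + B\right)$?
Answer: $\frac{13111}{2} \approx 6555.5$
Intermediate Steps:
$Z{\left(A,B \right)} = 2 B \left(-12 + A\right)$ ($Z{\left(A,B \right)} = \left(-12 + A\right) 2 B = 2 B \left(-12 + A\right)$)
$O{\left(Y \right)} = -276 + Y$ ($O{\left(Y \right)} = 2 \cdot 23 \left(-12 + 6\right) + Y = 2 \cdot 23 \left(-6\right) + Y = -276 + Y$)
$p = \frac{16483}{2}$ ($p = - \frac{-609 + 555 \left(-88\right)}{6} = - \frac{-609 - 48840}{6} = \left(- \frac{1}{6}\right) \left(-49449\right) = \frac{16483}{2} \approx 8241.5$)
$p - O{\left(960 + 1002 \right)} = \frac{16483}{2} - \left(-276 + \left(960 + 1002\right)\right) = \frac{16483}{2} - \left(-276 + 1962\right) = \frac{16483}{2} - 1686 = \frac{13111}{2}$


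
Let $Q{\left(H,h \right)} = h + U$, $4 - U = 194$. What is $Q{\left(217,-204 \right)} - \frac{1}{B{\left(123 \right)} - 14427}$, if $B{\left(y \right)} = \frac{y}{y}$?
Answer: $- \frac{5683843}{14426} \approx -394.0$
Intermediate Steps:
$U = -190$ ($U = 4 - 194 = -190$)
$B{\left(y \right)} = 1$
$Q{\left(H,h \right)} = -190 + h$ ($Q{\left(H,h \right)} = h - 190 = -190 + h$)
$Q{\left(217,-204 \right)} - \frac{1}{B{\left(123 \right)} - 14427} = \left(-190 - 204\right) - \frac{1}{1 - 14427} = -394 - \frac{1}{-14426} = -394 - - \frac{1}{14426} = -394 + \frac{1}{14426} = - \frac{5683843}{14426}$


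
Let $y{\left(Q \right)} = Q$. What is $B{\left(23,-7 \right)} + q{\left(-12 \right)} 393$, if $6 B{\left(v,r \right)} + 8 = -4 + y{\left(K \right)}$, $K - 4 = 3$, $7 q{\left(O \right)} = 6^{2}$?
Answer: $\frac{84853}{42} \approx 2020.3$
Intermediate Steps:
$q{\left(O \right)} = \frac{36}{7}$ ($q{\left(O \right)} = \frac{6^{2}}{7} = \frac{1}{7} \cdot 36 = \frac{36}{7}$)
$K = 7$ ($K = 4 + 3 = 7$)
$B{\left(v,r \right)} = - \frac{5}{6}$ ($B{\left(v,r \right)} = - \frac{4}{3} + \frac{-4 + 7}{6} = - \frac{4}{3} + \frac{1}{6} \cdot 3 = - \frac{4}{3} + \frac{1}{2} = - \frac{5}{6}$)
$B{\left(23,-7 \right)} + q{\left(-12 \right)} 393 = - \frac{5}{6} + \frac{36}{7} \cdot 393 = - \frac{5}{6} + \frac{14148}{7} = \frac{84853}{42}$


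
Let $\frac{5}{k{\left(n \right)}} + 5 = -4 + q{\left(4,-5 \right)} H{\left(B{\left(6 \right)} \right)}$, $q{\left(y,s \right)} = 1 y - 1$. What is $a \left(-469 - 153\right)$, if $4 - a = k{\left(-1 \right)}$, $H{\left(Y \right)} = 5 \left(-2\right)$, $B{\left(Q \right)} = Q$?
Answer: $- \frac{100142}{39} \approx -2567.7$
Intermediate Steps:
$H{\left(Y \right)} = -10$
$q{\left(y,s \right)} = -1 + y$ ($q{\left(y,s \right)} = y - 1 = -1 + y$)
$k{\left(n \right)} = - \frac{5}{39}$ ($k{\left(n \right)} = \frac{5}{-5 + \left(-4 + \left(-1 + 4\right) \left(-10\right)\right)} = \frac{5}{-5 + \left(-4 + 3 \left(-10\right)\right)} = \frac{5}{-5 - 34} = \frac{5}{-39} = 5 \left(- \frac{1}{39}\right) = - \frac{5}{39}$)
$a = \frac{161}{39}$ ($a = 4 - - \frac{5}{39} = 4 + \frac{5}{39} = \frac{161}{39} \approx 4.1282$)
$a \left(-469 - 153\right) = \frac{161 \left(-469 - 153\right)}{39} = \frac{161}{39} \left(-622\right) = - \frac{100142}{39}$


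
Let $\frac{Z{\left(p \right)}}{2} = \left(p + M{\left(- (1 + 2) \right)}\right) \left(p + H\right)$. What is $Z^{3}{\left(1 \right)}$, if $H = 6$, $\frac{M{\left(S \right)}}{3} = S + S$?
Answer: $-13481272$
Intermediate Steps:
$M{\left(S \right)} = 6 S$ ($M{\left(S \right)} = 3 \left(S + S\right) = 3 \cdot 2 S = 6 S$)
$Z{\left(p \right)} = 2 \left(-18 + p\right) \left(6 + p\right)$ ($Z{\left(p \right)} = 2 \left(p + 6 \left(- (1 + 2)\right)\right) \left(p + 6\right) = 2 \left(p + 6 \left(\left(-1\right) 3\right)\right) \left(6 + p\right) = 2 \left(p + 6 \left(-3\right)\right) \left(6 + p\right) = 2 \left(p - 18\right) \left(6 + p\right) = 2 \left(-18 + p\right) \left(6 + p\right)$)
$Z^{3}{\left(1 \right)} = \left(-216 - 24 + 2 \cdot 1^{2}\right)^{3} = \left(-216 - 24 + 2 \cdot 1\right)^{3} = \left(-216 - 24 + 2\right)^{3} = \left(-238\right)^{3} = -13481272$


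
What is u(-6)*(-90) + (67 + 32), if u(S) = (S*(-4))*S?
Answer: 13059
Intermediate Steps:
u(S) = -4*S² (u(S) = (-4*S)*S = -4*S²)
u(-6)*(-90) + (67 + 32) = -4*(-6)²*(-90) + (67 + 32) = -4*36*(-90) + 99 = -144*(-90) + 99 = 12960 + 99 = 13059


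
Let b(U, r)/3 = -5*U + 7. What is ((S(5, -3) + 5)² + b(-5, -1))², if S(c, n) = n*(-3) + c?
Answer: 208849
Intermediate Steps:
b(U, r) = 21 - 15*U (b(U, r) = 3*(-5*U + 7) = 3*(7 - 5*U) = 21 - 15*U)
S(c, n) = c - 3*n (S(c, n) = -3*n + c = c - 3*n)
((S(5, -3) + 5)² + b(-5, -1))² = (((5 - 3*(-3)) + 5)² + (21 - 15*(-5)))² = (((5 + 9) + 5)² + (21 + 75))² = ((14 + 5)² + 96)² = (19² + 96)² = (361 + 96)² = 457² = 208849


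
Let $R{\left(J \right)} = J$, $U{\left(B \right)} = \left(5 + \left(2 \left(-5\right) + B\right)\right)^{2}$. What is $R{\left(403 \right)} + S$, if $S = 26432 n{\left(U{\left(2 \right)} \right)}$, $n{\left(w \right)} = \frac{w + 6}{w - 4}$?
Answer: $79699$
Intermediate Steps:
$U{\left(B \right)} = \left(-5 + B\right)^{2}$ ($U{\left(B \right)} = \left(5 + \left(-10 + B\right)\right)^{2} = \left(-5 + B\right)^{2}$)
$n{\left(w \right)} = \frac{6 + w}{-4 + w}$
$S = 79296$ ($S = 26432 \frac{6 + \left(-5 + 2\right)^{2}}{-4 + \left(-5 + 2\right)^{2}} = 26432 \frac{6 + \left(-3\right)^{2}}{-4 + \left(-3\right)^{2}} = 26432 \frac{6 + 9}{-4 + 9} = 26432 \cdot \frac{1}{5} \cdot 15 = 26432 \cdot 3 = 79296$)
$R{\left(403 \right)} + S = 403 + 79296 = 79699$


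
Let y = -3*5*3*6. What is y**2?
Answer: 72900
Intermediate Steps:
y = -270 (y = -45*6 = -3*90 = -270)
y**2 = (-270)**2 = 72900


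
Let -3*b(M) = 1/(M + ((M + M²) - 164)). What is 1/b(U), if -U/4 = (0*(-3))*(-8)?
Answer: 492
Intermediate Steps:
U = 0 (U = -4*0*(-3)*(-8) = -0*(-8) = -4*0 = 0)
b(M) = -1/(3*(-164 + M² + 2*M)) (b(M) = -1/(3*(M + ((M + M²) - 164))) = -1/(3*(M + (-164 + M + M²))) = -1/(3*(-164 + M² + 2*M)))
1/b(U) = 1/(-1/(-492 + 3*0² + 6*0)) = 1/(-1/(-492 + 3*0 + 0)) = 1/(-1/(-492 + 0 + 0)) = 1/(-1/(-492)) = 1/(-1*(-1/492)) = 1/(1/492) = 492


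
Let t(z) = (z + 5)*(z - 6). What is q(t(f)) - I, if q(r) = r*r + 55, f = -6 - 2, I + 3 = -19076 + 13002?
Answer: 7896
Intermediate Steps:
I = -6077 (I = -3 + (-19076 + 13002) = -3 - 6074 = -6077)
f = -8
t(z) = (-6 + z)*(5 + z) (t(z) = (5 + z)*(-6 + z) = (-6 + z)*(5 + z))
q(r) = 55 + r² (q(r) = r² + 55 = 55 + r²)
q(t(f)) - I = (55 + (-30 + (-8)² - 1*(-8))²) - 1*(-6077) = (55 + (-30 + 64 + 8)²) + 6077 = (55 + 42²) + 6077 = (55 + 1764) + 6077 = 1819 + 6077 = 7896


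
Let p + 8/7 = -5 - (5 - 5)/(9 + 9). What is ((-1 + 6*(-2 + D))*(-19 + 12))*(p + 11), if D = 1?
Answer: 238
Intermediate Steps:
p = -43/7 (p = -8/7 + (-5 - (5 - 5)/(9 + 9)) = -8/7 + (-5 - 0/18) = -8/7 + (-5 - 1*0) = -8/7 + (-5 + 0) = -8/7 - 5 = -43/7 ≈ -6.1429)
((-1 + 6*(-2 + D))*(-19 + 12))*(p + 11) = ((-1 + 6*(-2 + 1))*(-19 + 12))*(-43/7 + 11) = ((-1 + 6*(-1))*(-7))*(34/7) = ((-1 - 6)*(-7))*(34/7) = -7*(-7)*(34/7) = 49*(34/7) = 238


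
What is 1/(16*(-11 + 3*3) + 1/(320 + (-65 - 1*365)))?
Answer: -110/3521 ≈ -0.031241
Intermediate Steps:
1/(16*(-11 + 3*3) + 1/(320 + (-65 - 1*365))) = 1/(16*(-11 + 9) + 1/(320 + (-65 - 365))) = 1/(16*(-2) + 1/(320 - 430)) = 1/(-32 + 1/(-110)) = 1/(-32 - 1/110) = 1/(-3521/110) = -110/3521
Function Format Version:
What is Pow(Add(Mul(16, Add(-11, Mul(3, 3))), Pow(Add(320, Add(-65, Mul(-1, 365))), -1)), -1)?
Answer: Rational(-110, 3521) ≈ -0.031241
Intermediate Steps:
Pow(Add(Mul(16, Add(-11, Mul(3, 3))), Pow(Add(320, Add(-65, Mul(-1, 365))), -1)), -1) = Pow(Add(Mul(16, Add(-11, 9)), Pow(Add(320, Add(-65, -365)), -1)), -1) = Pow(Add(Mul(16, -2), Pow(Add(320, -430), -1)), -1) = Pow(Add(-32, Pow(-110, -1)), -1) = Pow(Add(-32, Rational(-1, 110)), -1) = Pow(Rational(-3521, 110), -1) = Rational(-110, 3521)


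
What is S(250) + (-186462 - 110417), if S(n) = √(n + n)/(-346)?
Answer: -296879 - 5*√5/173 ≈ -2.9688e+5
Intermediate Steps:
S(n) = -√2*√n/346 (S(n) = √(2*n)*(-1/346) = (√2*√n)*(-1/346) = -√2*√n/346)
S(250) + (-186462 - 110417) = -√2*√250/346 + (-186462 - 110417) = -√2*5*√10/346 - 296879 = -5*√5/173 - 296879 = -296879 - 5*√5/173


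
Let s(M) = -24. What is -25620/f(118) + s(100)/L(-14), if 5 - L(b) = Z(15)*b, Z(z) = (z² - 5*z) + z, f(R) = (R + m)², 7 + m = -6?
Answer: -113476/48615 ≈ -2.3342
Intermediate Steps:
m = -13 (m = -7 - 6 = -13)
f(R) = (-13 + R)² (f(R) = (R - 13)² = (-13 + R)²)
Z(z) = z² - 4*z
L(b) = 5 - 165*b (L(b) = 5 - 15*(-4 + 15)*b = 5 - 15*11*b = 5 - 165*b)
-25620/f(118) + s(100)/L(-14) = -25620/(-13 + 118)² - 24/(5 - 165*(-14)) = -25620/(105²) - 24/(5 + 2310) = -25620/11025 - 24/2315 = -25620*1/11025 - 24*1/2315 = -244/105 - 24/2315 = -113476/48615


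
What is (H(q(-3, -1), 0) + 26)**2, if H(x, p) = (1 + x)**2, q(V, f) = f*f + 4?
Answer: 3844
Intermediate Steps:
q(V, f) = 4 + f**2 (q(V, f) = f**2 + 4 = 4 + f**2)
(H(q(-3, -1), 0) + 26)**2 = ((1 + (4 + (-1)**2))**2 + 26)**2 = ((1 + (4 + 1))**2 + 26)**2 = ((1 + 5)**2 + 26)**2 = (6**2 + 26)**2 = (36 + 26)**2 = 62**2 = 3844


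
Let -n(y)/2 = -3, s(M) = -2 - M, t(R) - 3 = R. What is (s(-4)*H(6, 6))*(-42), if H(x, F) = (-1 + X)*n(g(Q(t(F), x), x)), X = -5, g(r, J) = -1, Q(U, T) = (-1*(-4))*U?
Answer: 3024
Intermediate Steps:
t(R) = 3 + R
Q(U, T) = 4*U
n(y) = 6 (n(y) = -2*(-3) = 6)
H(x, F) = -36 (H(x, F) = (-1 - 5)*6 = -6*6 = -36)
(s(-4)*H(6, 6))*(-42) = ((-2 - 1*(-4))*(-36))*(-42) = ((-2 + 4)*(-36))*(-42) = (2*(-36))*(-42) = -72*(-42) = 3024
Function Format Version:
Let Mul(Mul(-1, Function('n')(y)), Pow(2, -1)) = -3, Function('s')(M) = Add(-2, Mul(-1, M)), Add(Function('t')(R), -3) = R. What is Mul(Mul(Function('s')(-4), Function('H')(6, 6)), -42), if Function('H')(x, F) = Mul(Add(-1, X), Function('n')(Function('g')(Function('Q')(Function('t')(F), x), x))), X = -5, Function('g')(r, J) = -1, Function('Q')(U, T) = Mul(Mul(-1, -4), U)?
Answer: 3024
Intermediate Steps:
Function('t')(R) = Add(3, R)
Function('Q')(U, T) = Mul(4, U)
Function('n')(y) = 6 (Function('n')(y) = Mul(-2, -3) = 6)
Function('H')(x, F) = -36 (Function('H')(x, F) = Mul(Add(-1, -5), 6) = Mul(-6, 6) = -36)
Mul(Mul(Function('s')(-4), Function('H')(6, 6)), -42) = Mul(Mul(Add(-2, Mul(-1, -4)), -36), -42) = Mul(Mul(Add(-2, 4), -36), -42) = Mul(Mul(2, -36), -42) = Mul(-72, -42) = 3024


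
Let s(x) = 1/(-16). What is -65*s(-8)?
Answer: 65/16 ≈ 4.0625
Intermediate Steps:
s(x) = -1/16
-65*s(-8) = -65*(-1/16) = 65/16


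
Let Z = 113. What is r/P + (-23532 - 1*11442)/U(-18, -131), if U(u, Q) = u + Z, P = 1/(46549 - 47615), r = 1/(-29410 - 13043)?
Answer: -1484649952/4033035 ≈ -368.12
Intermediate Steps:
r = -1/42453 (r = 1/(-42453) = -1/42453 ≈ -2.3555e-5)
P = -1/1066 (P = 1/(-1066) = -1/1066 ≈ -0.00093809)
U(u, Q) = 113 + u (U(u, Q) = u + 113 = 113 + u)
r/P + (-23532 - 1*11442)/U(-18, -131) = -1/(42453*(-1/1066)) + (-23532 - 1*11442)/(113 - 18) = -1/42453*(-1066) + (-23532 - 11442)/95 = 1066/42453 - 34974*1/95 = 1066/42453 - 34974/95 = -1484649952/4033035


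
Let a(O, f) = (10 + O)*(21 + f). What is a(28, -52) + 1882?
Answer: 704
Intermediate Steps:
a(28, -52) + 1882 = (210 + 10*(-52) + 21*28 + 28*(-52)) + 1882 = (210 - 520 + 588 - 1456) + 1882 = -1178 + 1882 = 704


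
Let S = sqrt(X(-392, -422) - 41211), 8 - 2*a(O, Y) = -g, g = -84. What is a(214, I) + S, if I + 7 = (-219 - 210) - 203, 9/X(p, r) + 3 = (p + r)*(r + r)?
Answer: -38 + 3*I*sqrt(2161227841184838)/687013 ≈ -38.0 + 203.0*I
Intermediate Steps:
X(p, r) = 9/(-3 + 2*r*(p + r)) (X(p, r) = 9/(-3 + (p + r)*(r + r)) = 9/(-3 + (p + r)*(2*r)) = 9/(-3 + 2*r*(p + r)))
I = -639 (I = -7 + ((-219 - 210) - 203) = -7 + (-429 - 203) = -7 - 632 = -639)
a(O, Y) = -38 (a(O, Y) = 4 - (-1)*(-84)/2 = 4 - 1/2*84 = 4 - 42 = -38)
S = 3*I*sqrt(2161227841184838)/687013 (S = sqrt(9/(-3 + 2*(-422)**2 + 2*(-392)*(-422)) - 41211) = sqrt(9/(-3 + 2*178084 + 330848) - 41211) = sqrt(9/(-3 + 356168 + 330848) - 41211) = sqrt(9/687013 - 41211) = sqrt(-28312492734/687013) = 3*I*sqrt(2161227841184838)/687013 ≈ 203.0*I)
a(214, I) + S = -38 + 3*I*sqrt(2161227841184838)/687013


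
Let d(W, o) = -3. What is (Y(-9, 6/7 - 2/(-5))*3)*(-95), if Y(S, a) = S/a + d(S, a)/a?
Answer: 29925/11 ≈ 2720.5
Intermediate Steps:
Y(S, a) = -3/a + S/a (Y(S, a) = S/a - 3/a = -3/a + S/a)
(Y(-9, 6/7 - 2/(-5))*3)*(-95) = (((-3 - 9)/(6/7 - 2/(-5)))*3)*(-95) = ((-12/(6*(⅐) - 2*(-⅕)))*3)*(-95) = ((-12/(6/7 + ⅖))*3)*(-95) = ((-12/(44/35))*3)*(-95) = (((35/44)*(-12))*3)*(-95) = -105/11*3*(-95) = -315/11*(-95) = 29925/11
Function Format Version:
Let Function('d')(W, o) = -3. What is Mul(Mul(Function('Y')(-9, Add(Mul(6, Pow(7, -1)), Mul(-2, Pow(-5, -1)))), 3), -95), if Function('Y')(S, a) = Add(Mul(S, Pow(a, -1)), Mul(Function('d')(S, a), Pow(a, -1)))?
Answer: Rational(29925, 11) ≈ 2720.5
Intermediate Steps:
Function('Y')(S, a) = Add(Mul(-3, Pow(a, -1)), Mul(S, Pow(a, -1))) (Function('Y')(S, a) = Add(Mul(S, Pow(a, -1)), Mul(-3, Pow(a, -1))) = Add(Mul(-3, Pow(a, -1)), Mul(S, Pow(a, -1))))
Mul(Mul(Function('Y')(-9, Add(Mul(6, Pow(7, -1)), Mul(-2, Pow(-5, -1)))), 3), -95) = Mul(Mul(Mul(Pow(Add(Mul(6, Pow(7, -1)), Mul(-2, Pow(-5, -1))), -1), Add(-3, -9)), 3), -95) = Mul(Mul(Mul(Pow(Add(Mul(6, Rational(1, 7)), Mul(-2, Rational(-1, 5))), -1), -12), 3), -95) = Mul(Mul(Mul(Pow(Add(Rational(6, 7), Rational(2, 5)), -1), -12), 3), -95) = Mul(Mul(Mul(Pow(Rational(44, 35), -1), -12), 3), -95) = Mul(Mul(Mul(Rational(35, 44), -12), 3), -95) = Mul(Mul(Rational(-105, 11), 3), -95) = Mul(Rational(-315, 11), -95) = Rational(29925, 11)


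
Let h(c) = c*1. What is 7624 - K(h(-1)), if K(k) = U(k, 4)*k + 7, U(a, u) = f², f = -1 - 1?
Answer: 7621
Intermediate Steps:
f = -2
h(c) = c
U(a, u) = 4 (U(a, u) = (-2)² = 4)
K(k) = 7 + 4*k (K(k) = 4*k + 7 = 7 + 4*k)
7624 - K(h(-1)) = 7624 - (7 + 4*(-1)) = 7624 - (7 - 4) = 7624 - 1*3 = 7624 - 3 = 7621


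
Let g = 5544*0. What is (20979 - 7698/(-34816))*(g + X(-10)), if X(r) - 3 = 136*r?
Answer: -495584923317/17408 ≈ -2.8469e+7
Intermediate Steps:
g = 0
X(r) = 3 + 136*r
(20979 - 7698/(-34816))*(g + X(-10)) = (20979 - 7698/(-34816))*(0 + (3 + 136*(-10))) = (20979 - 7698*(-1/34816))*(0 + (3 - 1360)) = (20979 + 3849/17408)*(0 - 1357) = (365206281/17408)*(-1357) = -495584923317/17408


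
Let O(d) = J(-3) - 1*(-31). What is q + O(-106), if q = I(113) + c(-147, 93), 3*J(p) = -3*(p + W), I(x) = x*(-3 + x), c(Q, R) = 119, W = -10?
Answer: 12593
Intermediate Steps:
J(p) = 10 - p (J(p) = (-3*(p - 10))/3 = (-3*(-10 + p))/3 = (30 - 3*p)/3 = 10 - p)
q = 12549 (q = 113*(-3 + 113) + 119 = 113*110 + 119 = 12430 + 119 = 12549)
O(d) = 44 (O(d) = (10 - 1*(-3)) - 1*(-31) = (10 + 3) + 31 = 13 + 31 = 44)
q + O(-106) = 12549 + 44 = 12593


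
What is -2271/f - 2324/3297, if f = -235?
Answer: 991621/110685 ≈ 8.9590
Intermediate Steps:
-2271/f - 2324/3297 = -2271/(-235) - 2324/3297 = -2271*(-1/235) - 2324*1/3297 = 2271/235 - 332/471 = 991621/110685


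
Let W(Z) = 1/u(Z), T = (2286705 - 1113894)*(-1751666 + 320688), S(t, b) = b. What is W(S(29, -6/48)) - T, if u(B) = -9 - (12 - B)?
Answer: 283627078917694/169 ≈ 1.6783e+12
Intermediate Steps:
u(B) = -21 + B (u(B) = -9 + (-12 + B) = -21 + B)
T = -1678266739158 (T = 1172811*(-1430978) = -1678266739158)
W(Z) = 1/(-21 + Z)
W(S(29, -6/48)) - T = 1/(-21 - 6/48) - 1*(-1678266739158) = 1/(-21 - 6*1/48) + 1678266739158 = 1/(-21 - 1/8) + 1678266739158 = 1/(-169/8) + 1678266739158 = -8/169 + 1678266739158 = 283627078917694/169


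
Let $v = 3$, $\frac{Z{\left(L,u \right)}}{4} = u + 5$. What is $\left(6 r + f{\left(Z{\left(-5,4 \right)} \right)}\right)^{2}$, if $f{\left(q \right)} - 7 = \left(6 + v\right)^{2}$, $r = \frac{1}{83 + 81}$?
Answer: $\frac{52113961}{6724} \approx 7750.4$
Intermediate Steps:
$Z{\left(L,u \right)} = 20 + 4 u$ ($Z{\left(L,u \right)} = 4 \left(u + 5\right) = 4 \left(5 + u\right) = 20 + 4 u$)
$r = \frac{1}{164} \approx 0.0060976$
$f{\left(q \right)} = 88$ ($f{\left(q \right)} = 7 + \left(6 + 3\right)^{2} = 7 + 9^{2} = 7 + 81 = 88$)
$\left(6 r + f{\left(Z{\left(-5,4 \right)} \right)}\right)^{2} = \left(6 \cdot \frac{1}{164} + 88\right)^{2} = \left(\frac{3}{82} + 88\right)^{2} = \left(\frac{7219}{82}\right)^{2} = \frac{52113961}{6724}$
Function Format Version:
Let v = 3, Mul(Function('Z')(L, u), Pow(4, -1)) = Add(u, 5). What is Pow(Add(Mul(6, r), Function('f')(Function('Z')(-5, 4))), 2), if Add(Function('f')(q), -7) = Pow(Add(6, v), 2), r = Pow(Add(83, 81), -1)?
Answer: Rational(52113961, 6724) ≈ 7750.4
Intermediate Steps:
Function('Z')(L, u) = Add(20, Mul(4, u)) (Function('Z')(L, u) = Mul(4, Add(u, 5)) = Mul(4, Add(5, u)) = Add(20, Mul(4, u)))
r = Rational(1, 164) (r = Pow(164, -1) = Rational(1, 164) ≈ 0.0060976)
Function('f')(q) = 88 (Function('f')(q) = Add(7, Pow(Add(6, 3), 2)) = Add(7, Pow(9, 2)) = Add(7, 81) = 88)
Pow(Add(Mul(6, r), Function('f')(Function('Z')(-5, 4))), 2) = Pow(Add(Mul(6, Rational(1, 164)), 88), 2) = Pow(Add(Rational(3, 82), 88), 2) = Pow(Rational(7219, 82), 2) = Rational(52113961, 6724)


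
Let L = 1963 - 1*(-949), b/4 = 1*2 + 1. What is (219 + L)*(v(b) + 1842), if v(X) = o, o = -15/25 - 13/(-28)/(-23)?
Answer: 18564459833/3220 ≈ 5.7654e+6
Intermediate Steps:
b = 12 (b = 4*(1*2 + 1) = 4*(2 + 1) = 4*3 = 12)
L = 2912 (L = 1963 + 949 = 2912)
o = -1997/3220 (o = -15*1/25 - 13*(-1/28)*(-1/23) = -⅗ + (13/28)*(-1/23) = -⅗ - 13/644 = -1997/3220 ≈ -0.62019)
v(X) = -1997/3220
(219 + L)*(v(b) + 1842) = (219 + 2912)*(-1997/3220 + 1842) = 3131*(5929243/3220) = 18564459833/3220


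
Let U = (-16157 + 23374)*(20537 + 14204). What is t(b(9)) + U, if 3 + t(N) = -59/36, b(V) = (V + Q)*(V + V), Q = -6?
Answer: 9026128525/36 ≈ 2.5073e+8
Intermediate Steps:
U = 250725797 (U = 7217*34741 = 250725797)
b(V) = 2*V*(-6 + V) (b(V) = (V - 6)*(V + V) = (-6 + V)*(2*V) = 2*V*(-6 + V))
t(N) = -167/36 (t(N) = -3 - 59/36 = -167/36)
t(b(9)) + U = -167/36 + 250725797 = 9026128525/36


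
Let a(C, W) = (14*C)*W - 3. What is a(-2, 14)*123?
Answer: -48585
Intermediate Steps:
a(C, W) = -3 + 14*C*W (a(C, W) = 14*C*W - 3 = -3 + 14*C*W)
a(-2, 14)*123 = (-3 + 14*(-2)*14)*123 = (-3 - 392)*123 = -395*123 = -48585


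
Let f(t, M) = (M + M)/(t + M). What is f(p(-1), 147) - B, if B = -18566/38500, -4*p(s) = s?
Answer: 28105687/11338250 ≈ 2.4788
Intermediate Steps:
p(s) = -s/4
f(t, M) = 2*M/(M + t) (f(t, M) = (2*M)/(M + t) = 2*M/(M + t))
B = -9283/19250 (B = -18566*1/38500 = -9283/19250 ≈ -0.48223)
f(p(-1), 147) - B = 2*147/(147 - ¼*(-1)) - 1*(-9283/19250) = 2*147/(147 + ¼) + 9283/19250 = 2*147/(589/4) + 9283/19250 = 2*147*(4/589) + 9283/19250 = 1176/589 + 9283/19250 = 28105687/11338250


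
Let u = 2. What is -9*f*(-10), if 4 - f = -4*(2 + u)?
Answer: 1800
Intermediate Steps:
f = 20 (f = 4 - (-4)*(2 + 2) = 4 - (-4)*4 = 4 - 1*(-16) = 4 + 16 = 20)
-9*f*(-10) = -9*20*(-10) = -180*(-10) = 1800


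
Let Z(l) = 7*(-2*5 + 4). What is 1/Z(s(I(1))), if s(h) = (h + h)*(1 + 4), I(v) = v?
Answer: -1/42 ≈ -0.023810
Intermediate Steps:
s(h) = 10*h (s(h) = (2*h)*5 = 10*h)
Z(l) = -42 (Z(l) = 7*(-10 + 4) = 7*(-6) = -42)
1/Z(s(I(1))) = 1/(-42) = -1/42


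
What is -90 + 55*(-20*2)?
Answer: -2290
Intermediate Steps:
-90 + 55*(-20*2) = -90 + 55*(-40) = -90 - 2200 = -2290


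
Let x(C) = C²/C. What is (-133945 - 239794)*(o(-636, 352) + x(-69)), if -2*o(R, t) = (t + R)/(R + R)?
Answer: 16427697745/636 ≈ 2.5830e+7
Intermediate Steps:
x(C) = C
o(R, t) = -(R + t)/(4*R) (o(R, t) = -(t + R)/(2*(R + R)) = -(R + t)/(2*(2*R)) = -(R + t)*1/(2*R)/2 = -(R + t)/(4*R))
(-133945 - 239794)*(o(-636, 352) + x(-69)) = (-133945 - 239794)*((¼)*(-1*(-636) - 1*352)/(-636) - 69) = -373739*((¼)*(-1/636)*(636 - 352) - 69) = -373739*((¼)*(-1/636)*284 - 69) = -373739*(-71/636 - 69) = -373739*(-43955/636) = 16427697745/636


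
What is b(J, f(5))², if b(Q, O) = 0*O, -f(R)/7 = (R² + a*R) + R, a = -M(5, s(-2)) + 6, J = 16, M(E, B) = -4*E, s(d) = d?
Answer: 0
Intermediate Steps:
a = 26 (a = -(-4)*5 + 6 = -1*(-20) + 6 = 20 + 6 = 26)
f(R) = -189*R - 7*R² (f(R) = -7*((R² + 26*R) + R) = -7*(R² + 27*R) = -189*R - 7*R²)
b(Q, O) = 0
b(J, f(5))² = 0² = 0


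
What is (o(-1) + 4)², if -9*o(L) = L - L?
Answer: 16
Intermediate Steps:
o(L) = 0 (o(L) = -(L - L)/9 = -⅑*0 = 0)
(o(-1) + 4)² = (0 + 4)² = 4² = 16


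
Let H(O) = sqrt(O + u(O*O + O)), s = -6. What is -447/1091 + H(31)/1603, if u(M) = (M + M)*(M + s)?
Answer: -447/1091 + sqrt(1956255)/1603 ≈ 0.46281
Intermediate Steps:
u(M) = 2*M*(-6 + M) (u(M) = (M + M)*(M - 6) = (2*M)*(-6 + M) = 2*M*(-6 + M))
H(O) = sqrt(O + 2*(O + O**2)*(-6 + O + O**2)) (H(O) = sqrt(O + 2*(O*O + O)*(-6 + (O*O + O))) = sqrt(O + 2*(O**2 + O)*(-6 + (O**2 + O))) = sqrt(O + 2*(O + O**2)*(-6 + (O + O**2))) = sqrt(O + 2*(O + O**2)*(-6 + O + O**2)))
-447/1091 + H(31)/1603 = -447/1091 + sqrt(31*(1 + 2*(1 + 31)*(-6 + 31*(1 + 31))))/1603 = -447*1/1091 + sqrt(31*(1 + 2*32*(-6 + 31*32)))*(1/1603) = -447/1091 + sqrt(31*(1 + 2*32*(-6 + 992)))*(1/1603) = -447/1091 + sqrt(31*(1 + 2*32*986))*(1/1603) = -447/1091 + sqrt(31*(1 + 63104))*(1/1603) = -447/1091 + sqrt(31*63105)*(1/1603) = -447/1091 + sqrt(1956255)*(1/1603) = -447/1091 + sqrt(1956255)/1603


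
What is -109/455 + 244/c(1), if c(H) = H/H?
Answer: 110911/455 ≈ 243.76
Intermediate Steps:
c(H) = 1
-109/455 + 244/c(1) = -109/455 + 244/1 = -109*1/455 + 244*1 = -109/455 + 244 = 110911/455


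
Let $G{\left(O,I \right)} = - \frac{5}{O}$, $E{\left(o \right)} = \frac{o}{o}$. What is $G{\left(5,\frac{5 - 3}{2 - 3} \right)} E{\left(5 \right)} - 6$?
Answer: $-7$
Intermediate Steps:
$E{\left(o \right)} = 1$
$G{\left(5,\frac{5 - 3}{2 - 3} \right)} E{\left(5 \right)} - 6 = - \frac{5}{5} \cdot 1 - 6 = \left(-5\right) \frac{1}{5} \cdot 1 - 6 = \left(-1\right) 1 - 6 = -1 - 6 = -7$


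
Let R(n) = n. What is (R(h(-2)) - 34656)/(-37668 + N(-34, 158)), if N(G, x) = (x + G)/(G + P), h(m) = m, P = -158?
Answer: 1663584/1808095 ≈ 0.92008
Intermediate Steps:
N(G, x) = (G + x)/(-158 + G) (N(G, x) = (x + G)/(G - 158) = (G + x)/(-158 + G))
(R(h(-2)) - 34656)/(-37668 + N(-34, 158)) = (-2 - 34656)/(-37668 + (-34 + 158)/(-158 - 34)) = -34658/(-37668 + 124/(-192)) = -34658/(-37668 - 1/192*124) = -34658/(-37668 - 31/48) = -34658/(-1808095/48) = -34658*(-48/1808095) = 1663584/1808095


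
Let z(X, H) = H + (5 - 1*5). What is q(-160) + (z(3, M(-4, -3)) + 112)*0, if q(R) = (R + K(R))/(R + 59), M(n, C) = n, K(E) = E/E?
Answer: 159/101 ≈ 1.5743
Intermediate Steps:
K(E) = 1
q(R) = (1 + R)/(59 + R) (q(R) = (R + 1)/(R + 59) = (1 + R)/(59 + R))
z(X, H) = H (z(X, H) = H + (5 - 5) = H + 0 = H)
q(-160) + (z(3, M(-4, -3)) + 112)*0 = (1 - 160)/(59 - 160) + (-4 + 112)*0 = -159/(-101) + 108*0 = -1/101*(-159) + 0 = 159/101 + 0 = 159/101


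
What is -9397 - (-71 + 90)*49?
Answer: -10328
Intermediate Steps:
-9397 - (-71 + 90)*49 = -9397 - 19*49 = -9397 - 1*931 = -9397 - 931 = -10328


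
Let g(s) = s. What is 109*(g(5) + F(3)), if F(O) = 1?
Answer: 654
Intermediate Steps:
109*(g(5) + F(3)) = 109*(5 + 1) = 109*6 = 654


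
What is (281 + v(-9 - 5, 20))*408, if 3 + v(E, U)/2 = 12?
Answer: 121992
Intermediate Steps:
v(E, U) = 18 (v(E, U) = -6 + 2*12 = -6 + 24 = 18)
(281 + v(-9 - 5, 20))*408 = (281 + 18)*408 = 299*408 = 121992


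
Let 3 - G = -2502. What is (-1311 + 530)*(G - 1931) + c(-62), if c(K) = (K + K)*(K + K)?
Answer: -432918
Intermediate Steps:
G = 2505 (G = 3 - 1*(-2502) = 3 + 2502 = 2505)
c(K) = 4*K**2 (c(K) = (2*K)*(2*K) = 4*K**2)
(-1311 + 530)*(G - 1931) + c(-62) = (-1311 + 530)*(2505 - 1931) + 4*(-62)**2 = -781*574 + 4*3844 = -448294 + 15376 = -432918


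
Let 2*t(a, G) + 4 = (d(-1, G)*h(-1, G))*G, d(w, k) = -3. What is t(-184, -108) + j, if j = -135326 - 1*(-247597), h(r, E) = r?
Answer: 112107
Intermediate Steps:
j = 112271 (j = -135326 + 247597 = 112271)
t(a, G) = -2 + 3*G/2 (t(a, G) = -2 + ((-3*(-1))*G)/2 = -2 + (3*G)/2 = -2 + 3*G/2)
t(-184, -108) + j = (-2 + (3/2)*(-108)) + 112271 = (-2 - 162) + 112271 = -164 + 112271 = 112107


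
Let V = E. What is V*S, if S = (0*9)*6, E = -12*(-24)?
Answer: 0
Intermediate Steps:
E = 288
S = 0 (S = 0*6 = 0)
V = 288
V*S = 288*0 = 0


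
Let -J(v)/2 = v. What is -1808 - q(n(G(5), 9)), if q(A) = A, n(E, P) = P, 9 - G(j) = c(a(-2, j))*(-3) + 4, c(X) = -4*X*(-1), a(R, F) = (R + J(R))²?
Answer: -1817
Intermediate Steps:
J(v) = -2*v
a(R, F) = R² (a(R, F) = (R - 2*R)² = (-R)² = R²)
c(X) = 4*X
G(j) = 53 (G(j) = 9 - ((4*(-2)²)*(-3) + 4) = 9 - ((4*4)*(-3) + 4) = 9 - (16*(-3) + 4) = 9 - (-48 + 4) = 9 - 1*(-44) = 9 + 44 = 53)
-1808 - q(n(G(5), 9)) = -1808 - 1*9 = -1808 - 9 = -1817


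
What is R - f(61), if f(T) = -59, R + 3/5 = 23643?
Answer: 118507/5 ≈ 23701.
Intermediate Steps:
R = 118212/5 (R = -⅗ + 23643 = 118212/5 ≈ 23642.)
R - f(61) = 118212/5 - 1*(-59) = 118212/5 + 59 = 118507/5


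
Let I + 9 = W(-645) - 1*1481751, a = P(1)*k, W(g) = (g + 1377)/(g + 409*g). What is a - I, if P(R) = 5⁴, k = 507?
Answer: 79274837747/44075 ≈ 1.7986e+6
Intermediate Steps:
P(R) = 625
W(g) = (1377 + g)/(410*g) (W(g) = (1377 + g)/((410*g)) = (1377 + g)*(1/(410*g)) = (1377 + g)/(410*g))
a = 316875 (a = 625*507 = 316875)
I = -65308572122/44075 (I = -9 + ((1/410)*(1377 - 645)/(-645) - 1*1481751) = -9 + ((1/410)*(-1/645)*732 - 1481751) = -9 + (-122/44075 - 1481751) = -9 - 65308175447/44075 = -65308572122/44075 ≈ -1.4818e+6)
a - I = 316875 - 1*(-65308572122/44075) = 316875 + 65308572122/44075 = 79274837747/44075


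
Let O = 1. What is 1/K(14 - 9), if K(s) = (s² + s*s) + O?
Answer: 1/51 ≈ 0.019608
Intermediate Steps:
K(s) = 1 + 2*s² (K(s) = (s² + s*s) + 1 = (s² + s²) + 1 = 2*s² + 1 = 1 + 2*s²)
1/K(14 - 9) = 1/(1 + 2*(14 - 9)²) = 1/(1 + 2*5²) = 1/(1 + 2*25) = 1/(1 + 50) = 1/51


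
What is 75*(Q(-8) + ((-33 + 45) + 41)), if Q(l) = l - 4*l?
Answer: 5775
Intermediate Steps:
Q(l) = -3*l
75*(Q(-8) + ((-33 + 45) + 41)) = 75*(-3*(-8) + ((-33 + 45) + 41)) = 75*(24 + (12 + 41)) = 75*(24 + 53) = 75*77 = 5775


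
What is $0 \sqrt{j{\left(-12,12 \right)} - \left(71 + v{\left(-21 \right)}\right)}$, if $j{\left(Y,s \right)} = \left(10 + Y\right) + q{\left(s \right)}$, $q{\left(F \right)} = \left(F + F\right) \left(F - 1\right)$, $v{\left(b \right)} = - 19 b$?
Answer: $0$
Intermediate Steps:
$q{\left(F \right)} = 2 F \left(-1 + F\right)$
$j{\left(Y,s \right)} = 10 + Y + 2 s \left(-1 + s\right)$ ($j{\left(Y,s \right)} = \left(10 + Y\right) + 2 s \left(-1 + s\right) = 10 + Y + 2 s \left(-1 + s\right)$)
$0 \sqrt{j{\left(-12,12 \right)} - \left(71 + v{\left(-21 \right)}\right)} = 0 \sqrt{\left(10 - 12 + 2 \cdot 12 \left(-1 + 12\right)\right) - \left(71 - -399\right)} = 0 \sqrt{\left(10 - 12 + 2 \cdot 12 \cdot 11\right) - 470} = 0 \sqrt{\left(10 - 12 + 264\right) - 470} = 0 \sqrt{262 - 470} = 0 \sqrt{-208} = 0 \cdot 4 i \sqrt{13} = 0$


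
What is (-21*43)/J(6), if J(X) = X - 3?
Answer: -301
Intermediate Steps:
J(X) = -3 + X
(-21*43)/J(6) = (-21*43)/(-3 + 6) = -903/3 = -903*1/3 = -301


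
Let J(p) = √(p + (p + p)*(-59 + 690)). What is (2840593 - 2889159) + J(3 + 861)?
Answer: -48566 + 36*√842 ≈ -47521.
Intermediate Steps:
J(p) = √1263*√p (J(p) = √(p + (2*p)*631) = √(p + 1262*p) = √(1263*p) = √1263*√p)
(2840593 - 2889159) + J(3 + 861) = (2840593 - 2889159) + √1263*√(3 + 861) = -48566 + √1263*√864 = -48566 + √1263*(12*√6) = -48566 + 36*√842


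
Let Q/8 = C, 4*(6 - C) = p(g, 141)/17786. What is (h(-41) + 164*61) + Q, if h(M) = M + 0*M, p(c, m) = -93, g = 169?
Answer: 89027916/8893 ≈ 10011.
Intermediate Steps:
h(M) = M (h(M) = M + 0 = M)
C = 426957/71144 (C = 6 - (-93)/(4*17786) = 6 - ¼*(-93/17786) = 6 + 93/71144 = 426957/71144 ≈ 6.0013)
Q = 426957/8893 (Q = 8*(426957/71144) = 426957/8893 ≈ 48.010)
(h(-41) + 164*61) + Q = (-41 + 164*61) + 426957/8893 = (-41 + 10004) + 426957/8893 = 9963 + 426957/8893 = 89027916/8893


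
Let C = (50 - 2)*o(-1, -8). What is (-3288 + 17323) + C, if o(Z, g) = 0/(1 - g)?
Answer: 14035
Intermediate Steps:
o(Z, g) = 0
C = 0 (C = (50 - 2)*0 = 48*0 = 0)
(-3288 + 17323) + C = (-3288 + 17323) + 0 = 14035 + 0 = 14035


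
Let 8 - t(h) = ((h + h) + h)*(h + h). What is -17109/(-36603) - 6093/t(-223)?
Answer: 591973997/1213454522 ≈ 0.48784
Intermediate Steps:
t(h) = 8 - 6*h**2 (t(h) = 8 - ((h + h) + h)*(h + h) = 8 - (2*h + h)*2*h = 8 - 3*h*2*h = 8 - 6*h**2)
-17109/(-36603) - 6093/t(-223) = -17109/(-36603) - 6093/(8 - 6*(-223)**2) = -17109*(-1/36603) - 6093/(8 - 6*49729) = 1901/4067 - 6093/(8 - 298374) = 1901/4067 - 6093/(-298366) = 1901/4067 - 6093*(-1/298366) = 1901/4067 + 6093/298366 = 591973997/1213454522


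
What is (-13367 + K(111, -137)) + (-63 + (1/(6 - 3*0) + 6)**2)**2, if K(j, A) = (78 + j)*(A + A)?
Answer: -83630087/1296 ≈ -64529.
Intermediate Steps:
K(j, A) = 2*A*(78 + j) (K(j, A) = (78 + j)*(2*A) = 2*A*(78 + j))
(-13367 + K(111, -137)) + (-63 + (1/(6 - 3*0) + 6)**2)**2 = (-13367 + 2*(-137)*(78 + 111)) + (-63 + (1/(6 - 3*0) + 6)**2)**2 = (-13367 + 2*(-137)*189) + (-63 + (1/(6 + 0) + 6)**2)**2 = (-13367 - 51786) + (-63 + (1/6 + 6)**2)**2 = -65153 + (-63 + (1/6 + 6)**2)**2 = -65153 + (-63 + (37/6)**2)**2 = -65153 + (-63 + 1369/36)**2 = -65153 + (-899/36)**2 = -65153 + 808201/1296 = -83630087/1296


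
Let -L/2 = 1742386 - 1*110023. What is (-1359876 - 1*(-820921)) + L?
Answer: -3803681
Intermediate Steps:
L = -3264726 (L = -2*(1742386 - 1*110023) = -2*(1742386 - 110023) = -2*1632363 = -3264726)
(-1359876 - 1*(-820921)) + L = (-1359876 - 1*(-820921)) - 3264726 = (-1359876 + 820921) - 3264726 = -538955 - 3264726 = -3803681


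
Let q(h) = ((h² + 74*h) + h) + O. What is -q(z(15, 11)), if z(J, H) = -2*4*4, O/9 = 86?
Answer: 602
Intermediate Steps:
O = 774 (O = 9*86 = 774)
z(J, H) = -32 (z(J, H) = -8*4 = -32)
q(h) = 774 + h² + 75*h (q(h) = ((h² + 74*h) + h) + 774 = (h² + 75*h) + 774 = 774 + h² + 75*h)
-q(z(15, 11)) = -(774 + (-32)² + 75*(-32)) = -(774 + 1024 - 2400) = -1*(-602) = 602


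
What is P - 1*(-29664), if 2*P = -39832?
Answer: 9748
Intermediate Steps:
P = -19916 (P = (½)*(-39832) = -19916)
P - 1*(-29664) = -19916 - 1*(-29664) = -19916 + 29664 = 9748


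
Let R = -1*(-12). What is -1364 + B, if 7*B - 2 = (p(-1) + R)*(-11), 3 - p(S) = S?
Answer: -9722/7 ≈ -1388.9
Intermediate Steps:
R = 12
p(S) = 3 - S
B = -174/7 (B = 2/7 + (((3 - 1*(-1)) + 12)*(-11))/7 = 2/7 + (((3 + 1) + 12)*(-11))/7 = 2/7 + ((4 + 12)*(-11))/7 = 2/7 + (16*(-11))/7 = 2/7 + (⅐)*(-176) = 2/7 - 176/7 = -174/7 ≈ -24.857)
-1364 + B = -1364 - 174/7 = -9722/7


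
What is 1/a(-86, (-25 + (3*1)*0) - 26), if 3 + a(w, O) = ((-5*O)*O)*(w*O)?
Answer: -1/57039933 ≈ -1.7532e-8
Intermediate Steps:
a(w, O) = -3 - 5*w*O³ (a(w, O) = -3 + ((-5*O)*O)*(w*O) = -3 + (-5*O²)*(O*w) = -3 - 5*w*O³)
1/a(-86, (-25 + (3*1)*0) - 26) = 1/(-3 - 5*(-86)*((-25 + (3*1)*0) - 26)³) = 1/(-3 - 5*(-86)*((-25 + 3*0) - 26)³) = 1/(-3 - 5*(-86)*((-25 + 0) - 26)³) = 1/(-3 - 5*(-86)*(-25 - 26)³) = 1/(-3 - 5*(-86)*(-51)³) = 1/(-3 - 5*(-86)*(-132651)) = 1/(-3 - 57039930) = 1/(-57039933) = -1/57039933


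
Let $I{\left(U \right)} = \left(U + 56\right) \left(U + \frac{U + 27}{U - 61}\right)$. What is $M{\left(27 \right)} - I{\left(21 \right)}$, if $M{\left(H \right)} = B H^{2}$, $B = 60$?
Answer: $\frac{211077}{5} \approx 42215.0$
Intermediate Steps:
$M{\left(H \right)} = 60 H^{2}$
$I{\left(U \right)} = \left(56 + U\right) \left(U + \frac{27 + U}{-61 + U}\right)$
$M{\left(27 \right)} - I{\left(21 \right)} = 60 \cdot 27^{2} - \frac{1512 + 21^{3} - 69993 - 4 \cdot 21^{2}}{-61 + 21} = 60 \cdot 729 - \frac{1512 + 9261 - 69993 - 1764}{-40} = 43740 - - \frac{1512 + 9261 - 69993 - 1764}{40} = 43740 - \left(- \frac{1}{40}\right) \left(-60984\right) = 43740 - \frac{7623}{5} = \frac{211077}{5}$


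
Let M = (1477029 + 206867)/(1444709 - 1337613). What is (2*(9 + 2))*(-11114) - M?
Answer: -3273439083/13387 ≈ -2.4452e+5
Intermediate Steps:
M = 210487/13387 (M = 1683896/107096 = 1683896*(1/107096) = 210487/13387 ≈ 15.723)
(2*(9 + 2))*(-11114) - M = (2*(9 + 2))*(-11114) - 1*210487/13387 = (2*11)*(-11114) - 210487/13387 = 22*(-11114) - 210487/13387 = -244508 - 210487/13387 = -3273439083/13387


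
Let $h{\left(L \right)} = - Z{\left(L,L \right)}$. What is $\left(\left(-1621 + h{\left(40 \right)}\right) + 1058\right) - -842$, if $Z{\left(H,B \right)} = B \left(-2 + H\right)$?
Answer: $-1241$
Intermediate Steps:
$h{\left(L \right)} = - L \left(-2 + L\right)$
$\left(\left(-1621 + h{\left(40 \right)}\right) + 1058\right) - -842 = \left(\left(-1621 + 40 \left(2 - 40\right)\right) + 1058\right) - -842 = \left(\left(-1621 + 40 \left(2 - 40\right)\right) + 1058\right) + 842 = \left(\left(-1621 + 40 \left(-38\right)\right) + 1058\right) + 842 = \left(\left(-1621 - 1520\right) + 1058\right) + 842 = \left(-3141 + 1058\right) + 842 = -2083 + 842 = -1241$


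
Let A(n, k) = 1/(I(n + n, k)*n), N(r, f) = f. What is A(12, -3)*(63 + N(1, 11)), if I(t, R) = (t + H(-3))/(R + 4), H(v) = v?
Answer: 37/126 ≈ 0.29365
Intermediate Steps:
I(t, R) = (-3 + t)/(4 + R) (I(t, R) = (t - 3)/(R + 4) = (-3 + t)/(4 + R))
A(n, k) = (4 + k)/(n*(-3 + 2*n)) (A(n, k) = 1/(((-3 + (n + n))/(4 + k))*n) = 1/(((-3 + 2*n)/(4 + k))*n) = 1/(n*(-3 + 2*n)/(4 + k)) = (4 + k)/(n*(-3 + 2*n)))
A(12, -3)*(63 + N(1, 11)) = ((4 - 3)/(12*(-3 + 2*12)))*(63 + 11) = ((1/12)*1/(-3 + 24))*74 = ((1/12)*1/21)*74 = ((1/12)*(1/21)*1)*74 = (1/252)*74 = 37/126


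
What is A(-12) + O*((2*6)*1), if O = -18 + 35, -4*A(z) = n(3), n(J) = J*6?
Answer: 399/2 ≈ 199.50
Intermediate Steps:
n(J) = 6*J
A(z) = -9/2 (A(z) = -3*3/2 = -¼*18 = -9/2)
O = 17
A(-12) + O*((2*6)*1) = -9/2 + 17*((2*6)*1) = -9/2 + 17*(12*1) = -9/2 + 17*12 = -9/2 + 204 = 399/2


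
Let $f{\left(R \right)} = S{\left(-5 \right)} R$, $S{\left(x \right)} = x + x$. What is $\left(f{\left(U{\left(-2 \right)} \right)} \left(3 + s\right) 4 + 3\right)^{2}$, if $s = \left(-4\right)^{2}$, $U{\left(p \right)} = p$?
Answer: $2319529$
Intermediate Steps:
$S{\left(x \right)} = 2 x$
$s = 16$
$f{\left(R \right)} = - 10 R$ ($f{\left(R \right)} = 2 \left(-5\right) R = - 10 R$)
$\left(f{\left(U{\left(-2 \right)} \right)} \left(3 + s\right) 4 + 3\right)^{2} = \left(\left(-10\right) \left(-2\right) \left(3 + 16\right) 4 + 3\right)^{2} = \left(20 \cdot 19 \cdot 4 + 3\right)^{2} = \left(380 \cdot 4 + 3\right)^{2} = \left(1520 + 3\right)^{2} = 1523^{2} = 2319529$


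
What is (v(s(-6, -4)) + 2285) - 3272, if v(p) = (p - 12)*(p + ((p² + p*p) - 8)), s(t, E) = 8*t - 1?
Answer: -290432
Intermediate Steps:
s(t, E) = -1 + 8*t
v(p) = (-12 + p)*(-8 + p + 2*p²) (v(p) = (-12 + p)*(p + ((p² + p²) - 8)) = (-12 + p)*(p + (2*p² - 8)) = (-12 + p)*(p + (-8 + 2*p²)) = (-12 + p)*(-8 + p + 2*p²))
(v(s(-6, -4)) + 2285) - 3272 = ((96 - 23*(-1 + 8*(-6))² - 20*(-1 + 8*(-6)) + 2*(-1 + 8*(-6))³) + 2285) - 3272 = ((96 - 23*(-1 - 48)² - 20*(-1 - 48) + 2*(-1 - 48)³) + 2285) - 3272 = ((96 - 23*(-49)² - 20*(-49) + 2*(-49)³) + 2285) - 3272 = ((96 - 23*2401 + 980 + 2*(-117649)) + 2285) - 3272 = ((96 - 55223 + 980 - 235298) + 2285) - 3272 = (-289445 + 2285) - 3272 = -287160 - 3272 = -290432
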